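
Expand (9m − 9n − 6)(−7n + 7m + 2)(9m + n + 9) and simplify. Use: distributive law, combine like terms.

−1071m^2n + 441mn^2 − 942mn + 567m^3 + 351m^2 − 324m + 63n^3 + 591n^2 + 204n − 108

(9m − 9n − 6)(−7n + 7m + 2)(9m + n + 9)
= (−63mn + 63m^2 + 18m + 63n^2 − 63mn − 18n + 42n − 42m − 12)(9m + n + 9)    [distributive law]
= (−126mn + 63m^2 − 24m + 63n^2 + 24n − 12)(9m + n + 9)    [combine like terms]
= −1134m^2n − 126mn^2 − 1134mn + 567m^3 + 63m^2n + 567m^2 − 216m^2 − 24mn − 216m + 567mn^2 + 63n^3 + 567n^2 + 216mn + 24n^2 + 216n − 108m − 12n − 108    [distributive law]
= −1071m^2n + 441mn^2 − 942mn + 567m^3 + 351m^2 − 324m + 63n^3 + 591n^2 + 204n − 108    [combine like terms]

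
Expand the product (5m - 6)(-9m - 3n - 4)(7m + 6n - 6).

-315m^3 - 375m^2n + 508m^2 - 90mn^2 + 420mn - 36m + 108n^2 + 36n - 144

(5m - 6)(-9m - 3n - 4)(7m + 6n - 6)
= (-45m^2 - 15mn - 20m + 54m + 18n + 24)(7m + 6n - 6)    [distributive law]
= (-45m^2 - 15mn + 34m + 18n + 24)(7m + 6n - 6)    [combine like terms]
= -315m^3 - 270m^2n + 270m^2 - 105m^2n - 90mn^2 + 90mn + 238m^2 + 204mn - 204m + 126mn + 108n^2 - 108n + 168m + 144n - 144    [distributive law]
= -315m^3 - 375m^2n + 508m^2 - 90mn^2 + 420mn - 36m + 108n^2 + 36n - 144    [combine like terms]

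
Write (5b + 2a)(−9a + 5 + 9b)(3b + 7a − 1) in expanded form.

(5b + 2a)(−9a + 5 + 9b)(3b + 7a − 1)
= (−45ab + 25b + 45b^2 − 18a^2 + 10a + 18ab)(3b + 7a − 1)    [distributive law]
= (−27ab + 25b + 45b^2 − 18a^2 + 10a)(3b + 7a − 1)    [combine like terms]
= −81ab^2 − 189a^2b + 27ab + 75b^2 + 175ab − 25b + 135b^3 + 315ab^2 − 45b^2 − 54a^2b − 126a^3 + 18a^2 + 30ab + 70a^2 − 10a    [distributive law]
= 234ab^2 − 243a^2b + 232ab + 30b^2 − 25b + 135b^3 − 126a^3 + 88a^2 − 10a    [combine like terms]

234ab^2 − 243a^2b + 232ab + 30b^2 − 25b + 135b^3 − 126a^3 + 88a^2 − 10a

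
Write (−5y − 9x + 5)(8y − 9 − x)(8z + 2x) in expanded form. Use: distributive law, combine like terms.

(−5y − 9x + 5)(8y − 9 − x)(8z + 2x)
= (−40y^2 + 45y + 5xy − 72xy + 81x + 9x^2 + 40y − 45 − 5x)(8z + 2x)    [distributive law]
= (−40y^2 + 85y − 67xy + 76x + 9x^2 − 45)(8z + 2x)    [combine like terms]
= −320y^2z − 80xy^2 + 680yz + 170xy − 536xyz − 134x^2y + 608xz + 152x^2 + 72x^2z + 18x^3 − 360z − 90x    [distributive law]

−320y^2z − 80xy^2 + 680yz + 170xy − 536xyz − 134x^2y + 608xz + 152x^2 + 72x^2z + 18x^3 − 360z − 90x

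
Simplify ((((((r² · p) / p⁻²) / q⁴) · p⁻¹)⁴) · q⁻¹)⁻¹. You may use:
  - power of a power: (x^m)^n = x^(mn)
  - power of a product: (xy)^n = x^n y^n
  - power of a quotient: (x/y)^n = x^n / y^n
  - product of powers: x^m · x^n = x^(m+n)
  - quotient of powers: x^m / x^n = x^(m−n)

((((((r² · p) / p⁻²) / q⁴) · p⁻¹)⁴) · q⁻¹)⁻¹
= ((((((r² · p) / p⁻²) / q⁴) · p⁻¹)⁴)⁻¹) · ((q⁻¹)⁻¹)    [power of a product]
= (((((r² · p) / p⁻²) / q⁴) · p⁻¹)⁻⁴) · ((q⁻¹)⁻¹)    [power of a power]
= (((((r² · p) / p⁻²) / q⁴)⁻⁴) · ((p⁻¹)⁻⁴)) · ((q⁻¹)⁻¹)    [power of a product]
= (((((r² · p) / p⁻²)⁻⁴) / ((q⁴)⁻⁴)) · ((p⁻¹)⁻⁴)) · ((q⁻¹)⁻¹)    [power of a quotient]
= (((((r² · p)⁻⁴) / ((p⁻²)⁻⁴)) / ((q⁴)⁻⁴)) · ((p⁻¹)⁻⁴)) · ((q⁻¹)⁻¹)    [power of a quotient]
= ((((((r²)⁻⁴) · (p⁻⁴)) / ((p⁻²)⁻⁴)) / ((q⁴)⁻⁴)) · ((p⁻¹)⁻⁴)) · ((q⁻¹)⁻¹)    [power of a product]
= ((((r⁻⁸ · (p⁻⁴)) / ((p⁻²)⁻⁴)) / ((q⁴)⁻⁴)) · ((p⁻¹)⁻⁴)) · ((q⁻¹)⁻¹)    [power of a power]
= ((((r⁻⁸ · p⁻⁴) / p⁸) / ((q⁴)⁻⁴)) · ((p⁻¹)⁻⁴)) · ((q⁻¹)⁻¹)    [power of a power]
= ((((r⁻⁸ · p⁻⁴) / p⁸) / q⁻¹⁶) · ((p⁻¹)⁻⁴)) · ((q⁻¹)⁻¹)    [power of a power]
= ((((r⁻⁸ · p⁻⁴) / p⁸) / q⁻¹⁶) · p⁴) · ((q⁻¹)⁻¹)    [power of a power]
= ((((r⁻⁸ · p⁻⁴) / p⁸) / q⁻¹⁶) · p⁴) · q    [power of a power]
= p⁻⁸q¹⁷r⁻⁸    [quotient of powers; product of powers]

p⁻⁸q¹⁷r⁻⁸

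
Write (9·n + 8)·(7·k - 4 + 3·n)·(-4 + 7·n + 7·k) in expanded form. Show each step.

(9·n + 8)·(7·k - 4 + 3·n)·(-4 + 7·n + 7·k)
= (63·k·n - 36·n + 27·n^2 + 56·k - 32 + 24·n)·(-4 + 7·n + 7·k)    [distributive law]
= (63·k·n - 12·n + 27·n^2 + 56·k - 32)·(-4 + 7·n + 7·k)    [combine like terms]
= -252·k·n + 441·k·n^2 + 441·k^2·n + 48·n - 84·n^2 - 84·k·n - 108·n^2 + 189·n^3 + 189·k·n^2 - 224·k + 392·k·n + 392·k^2 + 128 - 224·n - 224·k    [distributive law]
= 56·k·n + 630·k·n^2 + 441·k^2·n - 176·n - 192·n^2 + 189·n^3 - 448·k + 392·k^2 + 128    [combine like terms]

56·k·n + 630·k·n^2 + 441·k^2·n - 176·n - 192·n^2 + 189·n^3 - 448·k + 392·k^2 + 128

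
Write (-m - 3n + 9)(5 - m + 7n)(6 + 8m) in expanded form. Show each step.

(-m - 3n + 9)(5 - m + 7n)(6 + 8m)
= (-5m + m^2 - 7mn - 15n + 3mn - 21n^2 + 45 - 9m + 63n)(6 + 8m)    [distributive law]
= (-14m + m^2 - 4mn + 48n - 21n^2 + 45)(6 + 8m)    [combine like terms]
= -84m - 112m^2 + 6m^2 + 8m^3 - 24mn - 32m^2n + 288n + 384mn - 126n^2 - 168mn^2 + 270 + 360m    [distributive law]
= 276m - 106m^2 + 8m^3 + 360mn - 32m^2n + 288n - 126n^2 - 168mn^2 + 270    [combine like terms]

276m - 106m^2 + 8m^3 + 360mn - 32m^2n + 288n - 126n^2 - 168mn^2 + 270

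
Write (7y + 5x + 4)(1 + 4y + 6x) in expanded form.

(7y + 5x + 4)(1 + 4y + 6x)
= 7y + 28y^2 + 42xy + 5x + 20xy + 30x^2 + 4 + 16y + 24x    [distributive law]
= 23y + 28y^2 + 62xy + 29x + 30x^2 + 4    [combine like terms]

23y + 28y^2 + 62xy + 29x + 30x^2 + 4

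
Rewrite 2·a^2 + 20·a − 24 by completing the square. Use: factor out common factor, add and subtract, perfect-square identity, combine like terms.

2·a^2 + 20·a − 24
= 2(a^2 + 10·a) − 24    [factor out 2 from the a-terms]
= 2(a^2 + 10·a + 25 − 25) − 24    [add and subtract 25 inside the bracket]
= 2(a + 5)^2 − 50 − 24    [perfect-square identity]
= 2(a + 5)^2 − 74    [combine constants]

2(a + 5)^2 − 74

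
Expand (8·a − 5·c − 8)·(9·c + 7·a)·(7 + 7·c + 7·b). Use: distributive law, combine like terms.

(8·a − 5·c − 8)·(9·c + 7·a)·(7 + 7·c + 7·b)
= (72·a·c + 56·a^2 − 45·c^2 − 35·a·c − 72·c − 56·a)·(7 + 7·c + 7·b)    [distributive law]
= (37·a·c + 56·a^2 − 45·c^2 − 72·c − 56·a)·(7 + 7·c + 7·b)    [combine like terms]
= 259·a·c + 259·a·c^2 + 259·a·b·c + 392·a^2 + 392·a^2·c + 392·a^2·b − 315·c^2 − 315·c^3 − 315·b·c^2 − 504·c − 504·c^2 − 504·b·c − 392·a − 392·a·c − 392·a·b    [distributive law]
= −133·a·c + 259·a·c^2 + 259·a·b·c + 392·a^2 + 392·a^2·c + 392·a^2·b − 819·c^2 − 315·c^3 − 315·b·c^2 − 504·c − 504·b·c − 392·a − 392·a·b    [combine like terms]

−133·a·c + 259·a·c^2 + 259·a·b·c + 392·a^2 + 392·a^2·c + 392·a^2·b − 819·c^2 − 315·c^3 − 315·b·c^2 − 504·c − 504·b·c − 392·a − 392·a·b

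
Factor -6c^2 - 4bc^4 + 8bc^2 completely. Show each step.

-6c^2 - 4bc^4 + 8bc^2
= 2(-3c^2 - 2bc^4 + 4bc^2)    [factor out 2]
= 2c^2(-3 - 2bc^2 + 4b)    [factor out c^2]

2c^2(-3 - 2bc^2 + 4b)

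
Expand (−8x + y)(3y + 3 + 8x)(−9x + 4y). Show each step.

(−8x + y)(3y + 3 + 8x)(−9x + 4y)
= (−24xy − 24x − 64x² + 3y² + 3y + 8xy)(−9x + 4y)    [distributive law]
= (−16xy − 24x − 64x² + 3y² + 3y)(−9x + 4y)    [combine like terms]
= 144x²y − 64xy² + 216x² − 96xy + 576x³ − 256x²y − 27xy² + 12y³ − 27xy + 12y²    [distributive law]
= −112x²y − 91xy² + 216x² − 123xy + 576x³ + 12y³ + 12y²    [combine like terms]

−112x²y − 91xy² + 216x² − 123xy + 576x³ + 12y³ + 12y²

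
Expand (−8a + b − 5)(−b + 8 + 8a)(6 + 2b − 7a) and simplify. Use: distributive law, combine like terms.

(−8a + b − 5)(−b + 8 + 8a)(6 + 2b − 7a)
= (8ab − 64a − 64a^2 − b^2 + 8b + 8ab + 5b − 40 − 40a)(6 + 2b − 7a)    [distributive law]
= (16ab − 104a − 64a^2 − b^2 + 13b − 40)(6 + 2b − 7a)    [combine like terms]
= 96ab + 32ab^2 − 112a^2b − 624a − 208ab + 728a^2 − 384a^2 − 128a^2b + 448a^3 − 6b^2 − 2b^3 + 7ab^2 + 78b + 26b^2 − 91ab − 240 − 80b + 280a    [distributive law]
= −203ab + 39ab^2 − 240a^2b − 344a + 344a^2 + 448a^3 + 20b^2 − 2b^3 − 2b − 240    [combine like terms]

−203ab + 39ab^2 − 240a^2b − 344a + 344a^2 + 448a^3 + 20b^2 − 2b^3 − 2b − 240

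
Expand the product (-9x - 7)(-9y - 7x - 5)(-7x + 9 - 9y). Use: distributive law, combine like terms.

-1134x²y - 558xy - 729xy² - 441x³ - 91x² + 601x + 252y - 567y² + 315

(-9x - 7)(-9y - 7x - 5)(-7x + 9 - 9y)
= (81xy + 63x² + 45x + 63y + 49x + 35)(-7x + 9 - 9y)    [distributive law]
= (81xy + 63x² + 94x + 63y + 35)(-7x + 9 - 9y)    [combine like terms]
= -567x²y + 729xy - 729xy² - 441x³ + 567x² - 567x²y - 658x² + 846x - 846xy - 441xy + 567y - 567y² - 245x + 315 - 315y    [distributive law]
= -1134x²y - 558xy - 729xy² - 441x³ - 91x² + 601x + 252y - 567y² + 315    [combine like terms]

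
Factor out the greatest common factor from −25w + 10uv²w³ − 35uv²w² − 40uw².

−25w + 10uv²w³ − 35uv²w² − 40uw²
= 5(−5w + 2uv²w³ − 7uv²w² − 8uw²)    [factor out 5]
= 5w(−5 + 2uv²w² − 7uv²w − 8uw)    [factor out w]

5w(−5 + 2uv²w² − 7uv²w − 8uw)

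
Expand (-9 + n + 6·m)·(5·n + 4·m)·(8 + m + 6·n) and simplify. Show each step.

(-9 + n + 6·m)·(5·n + 4·m)·(8 + m + 6·n)
= (-45·n - 36·m + 5·n^2 + 4·m·n + 30·m·n + 24·m^2)·(8 + m + 6·n)    [distributive law]
= (-45·n - 36·m + 5·n^2 + 34·m·n + 24·m^2)·(8 + m + 6·n)    [combine like terms]
= -360·n - 45·m·n - 270·n^2 - 288·m - 36·m^2 - 216·m·n + 40·n^2 + 5·m·n^2 + 30·n^3 + 272·m·n + 34·m^2·n + 204·m·n^2 + 192·m^2 + 24·m^3 + 144·m^2·n    [distributive law]
= -360·n + 11·m·n - 230·n^2 - 288·m + 156·m^2 + 209·m·n^2 + 30·n^3 + 178·m^2·n + 24·m^3    [combine like terms]

-360·n + 11·m·n - 230·n^2 - 288·m + 156·m^2 + 209·m·n^2 + 30·n^3 + 178·m^2·n + 24·m^3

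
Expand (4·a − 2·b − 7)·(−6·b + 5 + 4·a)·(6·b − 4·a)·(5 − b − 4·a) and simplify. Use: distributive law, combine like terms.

−1792·a·b² − 48·a·b³ + 736·a²·b² + 1792·a²·b − 832·a³·b − 180·a·b − 400·a² − 448·a³ + 256·a⁴ + 168·b³ − 72·b⁴ + 1170·b² − 1050·b + 700·a

(4·a − 2·b − 7)·(−6·b + 5 + 4·a)·(6·b − 4·a)·(5 − b − 4·a)
= (−24·a·b + 20·a + 16·a² + 12·b² − 10·b − 8·a·b + 42·b − 35 − 28·a)·(6·b − 4·a)·(5 − b − 4·a)    [distributive law]
= (−32·a·b − 8·a + 16·a² + 12·b² + 32·b − 35)·(6·b − 4·a)·(5 − b − 4·a)    [combine like terms]
= (−192·a·b² + 128·a²·b − 48·a·b + 32·a² + 96·a²·b − 64·a³ + 72·b³ − 48·a·b² + 192·b² − 128·a·b − 210·b + 140·a)·(5 − b − 4·a)    [distributive law]
= (−240·a·b² + 224·a²·b − 176·a·b + 32·a² − 64·a³ + 72·b³ + 192·b² − 210·b + 140·a)·(5 − b − 4·a)    [combine like terms]
= −1200·a·b² + 240·a·b³ + 960·a²·b² + 1120·a²·b − 224·a²·b² − 896·a³·b − 880·a·b + 176·a·b² + 704·a²·b + 160·a² − 32·a²·b − 128·a³ − 320·a³ + 64·a³·b + 256·a⁴ + 360·b³ − 72·b⁴ − 288·a·b³ + 960·b² − 192·b³ − 768·a·b² − 1050·b + 210·b² + 840·a·b + 700·a − 140·a·b − 560·a²    [distributive law]
= −1792·a·b² − 48·a·b³ + 736·a²·b² + 1792·a²·b − 832·a³·b − 180·a·b − 400·a² − 448·a³ + 256·a⁴ + 168·b³ − 72·b⁴ + 1170·b² − 1050·b + 700·a    [combine like terms]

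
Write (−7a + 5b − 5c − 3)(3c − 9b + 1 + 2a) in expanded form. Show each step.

−31ac + 73ab − 13a − 14a^2 + 60bc − 45b^2 + 32b − 15c^2 − 14c − 3

(−7a + 5b − 5c − 3)(3c − 9b + 1 + 2a)
= −21ac + 63ab − 7a − 14a^2 + 15bc − 45b^2 + 5b + 10ab − 15c^2 + 45bc − 5c − 10ac − 9c + 27b − 3 − 6a    [distributive law]
= −31ac + 73ab − 13a − 14a^2 + 60bc − 45b^2 + 32b − 15c^2 − 14c − 3    [combine like terms]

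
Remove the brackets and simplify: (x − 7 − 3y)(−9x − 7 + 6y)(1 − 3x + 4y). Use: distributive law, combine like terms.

−177x^2 + 27x^3 − 135x^2y − 91x + 320xy + 186xy^2 + 49 + 175y − 102y^2 − 72y^3

(x − 7 − 3y)(−9x − 7 + 6y)(1 − 3x + 4y)
= (−9x^2 − 7x + 6xy + 63x + 49 − 42y + 27xy + 21y − 18y^2)(1 − 3x + 4y)    [distributive law]
= (−9x^2 + 56x + 33xy + 49 − 21y − 18y^2)(1 − 3x + 4y)    [combine like terms]
= −9x^2 + 27x^3 − 36x^2y + 56x − 168x^2 + 224xy + 33xy − 99x^2y + 132xy^2 + 49 − 147x + 196y − 21y + 63xy − 84y^2 − 18y^2 + 54xy^2 − 72y^3    [distributive law]
= −177x^2 + 27x^3 − 135x^2y − 91x + 320xy + 186xy^2 + 49 + 175y − 102y^2 − 72y^3    [combine like terms]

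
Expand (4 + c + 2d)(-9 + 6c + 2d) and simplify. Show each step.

(4 + c + 2d)(-9 + 6c + 2d)
= -36 + 24c + 8d - 9c + 6c² + 2cd - 18d + 12cd + 4d²    [distributive law]
= -36 + 15c - 10d + 6c² + 14cd + 4d²    [combine like terms]

-36 + 15c - 10d + 6c² + 14cd + 4d²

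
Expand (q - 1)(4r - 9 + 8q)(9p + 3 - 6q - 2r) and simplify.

(q - 1)(4r - 9 + 8q)(9p + 3 - 6q - 2r)
= (4qr - 9q + 8q^2 - 4r + 9 - 8q)(9p + 3 - 6q - 2r)    [distributive law]
= (4qr - 17q + 8q^2 - 4r + 9)(9p + 3 - 6q - 2r)    [combine like terms]
= 36pqr + 12qr - 24q^2r - 8qr^2 - 153pq - 51q + 102q^2 + 34qr + 72pq^2 + 24q^2 - 48q^3 - 16q^2r - 36pr - 12r + 24qr + 8r^2 + 81p + 27 - 54q - 18r    [distributive law]
= 36pqr + 70qr - 40q^2r - 8qr^2 - 153pq - 105q + 126q^2 + 72pq^2 - 48q^3 - 36pr - 30r + 8r^2 + 81p + 27    [combine like terms]

36pqr + 70qr - 40q^2r - 8qr^2 - 153pq - 105q + 126q^2 + 72pq^2 - 48q^3 - 36pr - 30r + 8r^2 + 81p + 27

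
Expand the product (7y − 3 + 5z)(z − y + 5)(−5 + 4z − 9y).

−56yz − 37yz² − 46y²z − 307y² + 63y³ − 55y − 170z + 63z² + 75 + 20z³

(7y − 3 + 5z)(z − y + 5)(−5 + 4z − 9y)
= (7yz − 7y² + 35y − 3z + 3y − 15 + 5z² − 5yz + 25z)(−5 + 4z − 9y)    [distributive law]
= (2yz − 7y² + 38y + 22z − 15 + 5z²)(−5 + 4z − 9y)    [combine like terms]
= −10yz + 8yz² − 18y²z + 35y² − 28y²z + 63y³ − 190y + 152yz − 342y² − 110z + 88z² − 198yz + 75 − 60z + 135y − 25z² + 20z³ − 45yz²    [distributive law]
= −56yz − 37yz² − 46y²z − 307y² + 63y³ − 55y − 170z + 63z² + 75 + 20z³    [combine like terms]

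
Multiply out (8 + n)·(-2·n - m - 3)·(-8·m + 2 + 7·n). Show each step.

(8 + n)·(-2·n - m - 3)·(-8·m + 2 + 7·n)
= (-16·n - 8·m - 24 - 2·n^2 - m·n - 3·n)·(-8·m + 2 + 7·n)    [distributive law]
= (-19·n - 8·m - 24 - 2·n^2 - m·n)·(-8·m + 2 + 7·n)    [combine like terms]
= 152·m·n - 38·n - 133·n^2 + 64·m^2 - 16·m - 56·m·n + 192·m - 48 - 168·n + 16·m·n^2 - 4·n^2 - 14·n^3 + 8·m^2·n - 2·m·n - 7·m·n^2    [distributive law]
= 94·m·n - 206·n - 137·n^2 + 64·m^2 + 176·m - 48 + 9·m·n^2 - 14·n^3 + 8·m^2·n    [combine like terms]

94·m·n - 206·n - 137·n^2 + 64·m^2 + 176·m - 48 + 9·m·n^2 - 14·n^3 + 8·m^2·n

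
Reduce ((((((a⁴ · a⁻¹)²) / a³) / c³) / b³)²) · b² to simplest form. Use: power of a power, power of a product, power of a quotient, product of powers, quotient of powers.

a⁶b⁻⁴c⁻⁶

((((((a⁴ · a⁻¹)²) / a³) / c³) / b³)²) · b²
= ((((((a⁴ · a⁻¹)²) / a³) / c³)²) / ((b³)²)) · b²    [power of a quotient]
= ((((((a⁴ · a⁻¹)²) / a³)²) / ((c³)²)) / ((b³)²)) · b²    [power of a quotient]
= ((((((a⁴ · a⁻¹)²)²) / ((a³)²)) / ((c³)²)) / ((b³)²)) · b²    [power of a quotient]
= (((((a⁴ · a⁻¹)⁴) / ((a³)²)) / ((c³)²)) / ((b³)²)) · b²    [power of a power]
= ((((((a⁴)⁴) · ((a⁻¹)⁴)) / ((a³)²)) / ((c³)²)) / ((b³)²)) · b²    [power of a product]
= ((((a¹⁶ · ((a⁻¹)⁴)) / ((a³)²)) / ((c³)²)) / ((b³)²)) · b²    [power of a power]
= ((((a¹⁶ · a⁻⁴) / ((a³)²)) / ((c³)²)) / ((b³)²)) · b²    [power of a power]
= (((a¹² / ((a³)²)) / ((c³)²)) / ((b³)²)) · b²    [product of powers]
= (((a¹² / a⁶) / ((c³)²)) / ((b³)²)) · b²    [power of a power]
= ((a⁶ / ((c³)²)) / ((b³)²)) · b²    [quotient of powers]
= ((a⁶ / c⁶) / ((b³)²)) · b²    [power of a power]
= ((a⁶ / c⁶) / b⁶) · b²    [power of a power]
= a⁶b⁻⁴c⁻⁶    [quotient of powers]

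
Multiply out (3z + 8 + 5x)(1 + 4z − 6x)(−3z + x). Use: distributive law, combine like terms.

−105z^2 + 164xz − 36z^3 + 6xz^2 + 92x^2z − 24z + 8x − 43x^2 − 30x^3

(3z + 8 + 5x)(1 + 4z − 6x)(−3z + x)
= (3z + 12z^2 − 18xz + 8 + 32z − 48x + 5x + 20xz − 30x^2)(−3z + x)    [distributive law]
= (35z + 12z^2 + 2xz + 8 − 43x − 30x^2)(−3z + x)    [combine like terms]
= −105z^2 + 35xz − 36z^3 + 12xz^2 − 6xz^2 + 2x^2z − 24z + 8x + 129xz − 43x^2 + 90x^2z − 30x^3    [distributive law]
= −105z^2 + 164xz − 36z^3 + 6xz^2 + 92x^2z − 24z + 8x − 43x^2 − 30x^3    [combine like terms]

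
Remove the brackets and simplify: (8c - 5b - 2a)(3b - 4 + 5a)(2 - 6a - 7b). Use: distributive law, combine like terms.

(8c - 5b - 2a)(3b - 4 + 5a)(2 - 6a - 7b)
= (24bc - 32c + 40ac - 15b² + 20b - 25ab - 6ab + 8a - 10a²)(2 - 6a - 7b)    [distributive law]
= (24bc - 32c + 40ac - 15b² + 20b - 31ab + 8a - 10a²)(2 - 6a - 7b)    [combine like terms]
= 48bc - 144abc - 168b²c - 64c + 192ac + 224bc + 80ac - 240a²c - 280abc - 30b² + 90ab² + 105b³ + 40b - 120ab - 140b² - 62ab + 186a²b + 217ab² + 16a - 48a² - 56ab - 20a² + 60a³ + 70a²b    [distributive law]
= 272bc - 424abc - 168b²c - 64c + 272ac - 240a²c - 170b² + 307ab² + 105b³ + 40b - 238ab + 256a²b + 16a - 68a² + 60a³    [combine like terms]

272bc - 424abc - 168b²c - 64c + 272ac - 240a²c - 170b² + 307ab² + 105b³ + 40b - 238ab + 256a²b + 16a - 68a² + 60a³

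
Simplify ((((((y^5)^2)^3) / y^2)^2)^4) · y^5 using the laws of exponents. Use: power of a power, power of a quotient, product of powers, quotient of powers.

y^229

((((((y^5)^2)^3) / y^2)^2)^4) · y^5
= (((((y^5)^2)^3) / y^2)^8) · y^5    [power of a power]
= (((((y^5)^2)^3)^8) / ((y^2)^8)) · y^5    [power of a quotient]
= ((((y^5)^2)^24) / ((y^2)^8)) · y^5    [power of a power]
= (((y^5)^48) / ((y^2)^8)) · y^5    [power of a power]
= (y^240 / ((y^2)^8)) · y^5    [power of a power]
= (y^240 / y^16) · y^5    [power of a power]
= y^224 · y^5    [quotient of powers]
= y^229    [product of powers]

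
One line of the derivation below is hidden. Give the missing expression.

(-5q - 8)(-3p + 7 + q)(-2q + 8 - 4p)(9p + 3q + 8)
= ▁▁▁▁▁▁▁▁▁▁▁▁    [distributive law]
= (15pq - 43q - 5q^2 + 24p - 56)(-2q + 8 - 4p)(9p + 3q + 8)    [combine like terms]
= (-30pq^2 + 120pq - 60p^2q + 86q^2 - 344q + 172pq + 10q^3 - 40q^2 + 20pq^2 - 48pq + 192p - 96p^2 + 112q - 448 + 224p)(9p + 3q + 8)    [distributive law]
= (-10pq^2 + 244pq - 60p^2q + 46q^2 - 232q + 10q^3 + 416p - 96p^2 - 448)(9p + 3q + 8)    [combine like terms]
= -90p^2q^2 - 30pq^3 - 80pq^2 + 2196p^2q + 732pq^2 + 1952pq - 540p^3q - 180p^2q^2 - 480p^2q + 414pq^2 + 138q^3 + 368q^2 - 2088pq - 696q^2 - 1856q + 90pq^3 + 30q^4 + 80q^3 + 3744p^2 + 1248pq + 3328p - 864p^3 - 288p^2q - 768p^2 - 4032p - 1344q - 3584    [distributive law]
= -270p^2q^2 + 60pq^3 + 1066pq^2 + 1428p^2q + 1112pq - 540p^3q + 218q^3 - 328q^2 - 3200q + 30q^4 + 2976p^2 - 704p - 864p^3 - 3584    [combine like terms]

By distributive law:

(15pq - 35q - 5q^2 + 24p - 56 - 8q)(-2q + 8 - 4p)(9p + 3q + 8)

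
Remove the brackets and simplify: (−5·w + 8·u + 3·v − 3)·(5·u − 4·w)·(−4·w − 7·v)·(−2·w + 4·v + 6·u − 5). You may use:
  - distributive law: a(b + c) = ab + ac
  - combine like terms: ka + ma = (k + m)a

(−5·w + 8·u + 3·v − 3)·(5·u − 4·w)·(−4·w − 7·v)·(−2·w + 4·v + 6·u − 5)
= (−25·u·w + 20·w^2 + 40·u^2 − 32·u·w + 15·u·v − 12·v·w − 15·u + 12·w)·(−4·w − 7·v)·(−2·w + 4·v + 6·u − 5)    [distributive law]
= (−57·u·w + 20·w^2 + 40·u^2 + 15·u·v − 12·v·w − 15·u + 12·w)·(−4·w − 7·v)·(−2·w + 4·v + 6·u − 5)    [combine like terms]
= (228·u·w^2 + 399·u·v·w − 80·w^3 − 140·v·w^2 − 160·u^2·w − 280·u^2·v − 60·u·v·w − 105·u·v^2 + 48·v·w^2 + 84·v^2·w + 60·u·w + 105·u·v − 48·w^2 − 84·v·w)·(−2·w + 4·v + 6·u − 5)    [distributive law]
= (228·u·w^2 + 339·u·v·w − 80·w^3 − 92·v·w^2 − 160·u^2·w − 280·u^2·v − 105·u·v^2 + 84·v^2·w + 60·u·w + 105·u·v − 48·w^2 − 84·v·w)·(−2·w + 4·v + 6·u − 5)    [combine like terms]
= −456·u·w^3 + 912·u·v·w^2 + 1368·u^2·w^2 − 1140·u·w^2 − 678·u·v·w^2 + 1356·u·v^2·w + 2034·u^2·v·w − 1695·u·v·w + 160·w^4 − 320·v·w^3 − 480·u·w^3 + 400·w^3 + 184·v·w^3 − 368·v^2·w^2 − 552·u·v·w^2 + 460·v·w^2 + 320·u^2·w^2 − 640·u^2·v·w − 960·u^3·w + 800·u^2·w + 560·u^2·v·w − 1120·u^2·v^2 − 1680·u^3·v + 1400·u^2·v + 210·u·v^2·w − 420·u·v^3 − 630·u^2·v^2 + 525·u·v^2 − 168·v^2·w^2 + 336·v^3·w + 504·u·v^2·w − 420·v^2·w − 120·u·w^2 + 240·u·v·w + 360·u^2·w − 300·u·w − 210·u·v·w + 420·u·v^2 + 630·u^2·v − 525·u·v + 96·w^3 − 192·v·w^2 − 288·u·w^2 + 240·w^2 + 168·v·w^2 − 336·v^2·w − 504·u·v·w + 420·v·w    [distributive law]
= −936·u·w^3 − 318·u·v·w^2 + 1688·u^2·w^2 − 1548·u·w^2 + 2070·u·v^2·w + 1954·u^2·v·w − 2169·u·v·w + 160·w^4 − 136·v·w^3 + 496·w^3 − 536·v^2·w^2 + 436·v·w^2 − 960·u^3·w + 1160·u^2·w − 1750·u^2·v^2 − 1680·u^3·v + 2030·u^2·v − 420·u·v^3 + 945·u·v^2 + 336·v^3·w − 756·v^2·w − 300·u·w − 525·u·v + 240·w^2 + 420·v·w    [combine like terms]

−936·u·w^3 − 318·u·v·w^2 + 1688·u^2·w^2 − 1548·u·w^2 + 2070·u·v^2·w + 1954·u^2·v·w − 2169·u·v·w + 160·w^4 − 136·v·w^3 + 496·w^3 − 536·v^2·w^2 + 436·v·w^2 − 960·u^3·w + 1160·u^2·w − 1750·u^2·v^2 − 1680·u^3·v + 2030·u^2·v − 420·u·v^3 + 945·u·v^2 + 336·v^3·w − 756·v^2·w − 300·u·w − 525·u·v + 240·w^2 + 420·v·w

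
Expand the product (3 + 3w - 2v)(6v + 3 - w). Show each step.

12v + 9 + 6w + 20vw - 3w^2 - 12v^2

(3 + 3w - 2v)(6v + 3 - w)
= 18v + 9 - 3w + 18vw + 9w - 3w^2 - 12v^2 - 6v + 2vw    [distributive law]
= 12v + 9 + 6w + 20vw - 3w^2 - 12v^2    [combine like terms]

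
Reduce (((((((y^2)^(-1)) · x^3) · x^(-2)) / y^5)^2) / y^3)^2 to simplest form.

(((((((y^2)^(-1)) · x^3) · x^(-2)) / y^5)^2) / y^3)^2
= (((((((y^2)^(-1)) · x^3) · x^(-2)) / y^5)^2)^2) / ((y^3)^2)    [power of a quotient]
= ((((((y^2)^(-1)) · x^3) · x^(-2)) / y^5)^4) / ((y^3)^2)    [power of a power]
= ((((((y^2)^(-1)) · x^3) · x^(-2))^4) / ((y^5)^4)) / ((y^3)^2)    [power of a quotient]
= ((((((y^2)^(-1)) · x^3)^4) · ((x^(-2))^4)) / ((y^5)^4)) / ((y^3)^2)    [power of a product]
= ((((((y^2)^(-1))^4) · ((x^3)^4)) · ((x^(-2))^4)) / ((y^5)^4)) / ((y^3)^2)    [power of a product]
= (((((y^2)^(-4)) · ((x^3)^4)) · ((x^(-2))^4)) / ((y^5)^4)) / ((y^3)^2)    [power of a power]
= (((y^(-8) · ((x^3)^4)) · ((x^(-2))^4)) / ((y^5)^4)) / ((y^3)^2)    [power of a power]
= (((y^(-8) · x^12) · ((x^(-2))^4)) / ((y^5)^4)) / ((y^3)^2)    [power of a power]
= (((y^(-8) · x^12) · x^(-8)) / ((y^5)^4)) / ((y^3)^2)    [power of a power]
= (((y^(-8) · x^12) · x^(-8)) / y^20) / ((y^3)^2)    [power of a power]
= (((y^(-8) · x^12) · x^(-8)) / y^20) / y^6    [power of a power]
= x^4·y^(-34)    [quotient of powers; product of powers]

x^4·y^(-34)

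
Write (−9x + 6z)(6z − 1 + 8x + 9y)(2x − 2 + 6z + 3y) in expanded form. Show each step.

(−9x + 6z)(6z − 1 + 8x + 9y)(2x − 2 + 6z + 3y)
= (−54xz + 9x − 72x² − 81xy + 36z² − 6z + 48xz + 54yz)(2x − 2 + 6z + 3y)    [distributive law]
= (−6xz + 9x − 72x² − 81xy + 36z² − 6z + 54yz)(2x − 2 + 6z + 3y)    [combine like terms]
= −12x²z + 12xz − 36xz² − 18xyz + 18x² − 18x + 54xz + 27xy − 144x³ + 144x² − 432x²z − 216x²y − 162x²y + 162xy − 486xyz − 243xy² + 72xz² − 72z² + 216z³ + 108yz² − 12xz + 12z − 36z² − 18yz + 108xyz − 108yz + 324yz² + 162y²z    [distributive law]
= −444x²z + 54xz + 36xz² − 396xyz + 162x² − 18x + 189xy − 144x³ − 378x²y − 243xy² − 108z² + 216z³ + 432yz² + 12z − 126yz + 162y²z    [combine like terms]

−444x²z + 54xz + 36xz² − 396xyz + 162x² − 18x + 189xy − 144x³ − 378x²y − 243xy² − 108z² + 216z³ + 432yz² + 12z − 126yz + 162y²z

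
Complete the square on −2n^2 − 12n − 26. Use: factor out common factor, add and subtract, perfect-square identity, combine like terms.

−2n^2 − 12n − 26
= −2(n^2 + 6n) − 26    [factor out -2 from the n-terms]
= −2(n^2 + 6n + 9 − 9) − 26    [add and subtract 9 inside the bracket]
= −2(n + 3)^2 + 18 − 26    [perfect-square identity]
= −2(n + 3)^2 − 8    [combine constants]

−2(n + 3)^2 − 8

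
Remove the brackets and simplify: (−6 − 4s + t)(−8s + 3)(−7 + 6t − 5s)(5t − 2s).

(−6 − 4s + t)(−8s + 3)(−7 + 6t − 5s)(5t − 2s)
= (48s − 18 + 32s² − 12s − 8st + 3t)(−7 + 6t − 5s)(5t − 2s)    [distributive law]
= (36s − 18 + 32s² − 8st + 3t)(−7 + 6t − 5s)(5t − 2s)    [combine like terms]
= (−252s + 216st − 180s² + 126 − 108t + 90s − 224s² + 192s²t − 160s³ + 56st − 48st² + 40s²t − 21t + 18t² − 15st)(5t − 2s)    [distributive law]
= (−162s + 257st − 404s² + 126 − 129t + 232s²t − 160s³ − 48st² + 18t²)(5t − 2s)    [combine like terms]
= −810st + 324s² + 1285st² − 514s²t − 2020s²t + 808s³ + 630t − 252s − 645t² + 258st + 1160s²t² − 464s³t − 800s³t + 320s⁴ − 240st³ + 96s²t² + 90t³ − 36st²    [distributive law]
= −552st + 324s² + 1249st² − 2534s²t + 808s³ + 630t − 252s − 645t² + 1256s²t² − 1264s³t + 320s⁴ − 240st³ + 90t³    [combine like terms]

−552st + 324s² + 1249st² − 2534s²t + 808s³ + 630t − 252s − 645t² + 1256s²t² − 1264s³t + 320s⁴ − 240st³ + 90t³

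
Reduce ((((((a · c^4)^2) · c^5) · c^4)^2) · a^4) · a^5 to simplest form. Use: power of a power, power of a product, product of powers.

a^13c^34

((((((a · c^4)^2) · c^5) · c^4)^2) · a^4) · a^5
= ((((((a · c^4)^2) · c^5)^2) · ((c^4)^2)) · a^4) · a^5    [power of a product]
= ((((((a · c^4)^2)^2) · ((c^5)^2)) · ((c^4)^2)) · a^4) · a^5    [power of a product]
= (((((a · c^4)^4) · ((c^5)^2)) · ((c^4)^2)) · a^4) · a^5    [power of a power]
= (((((a^4) · ((c^4)^4)) · ((c^5)^2)) · ((c^4)^2)) · a^4) · a^5    [power of a product]
= ((((a^4 · c^16) · ((c^5)^2)) · ((c^4)^2)) · a^4) · a^5    [power of a power]
= ((((a^4 · c^16) · c^10) · ((c^4)^2)) · a^4) · a^5    [power of a power]
= ((((a^4 · c^16) · c^10) · c^8) · a^4) · a^5    [power of a power]
= a^13c^34    [product of powers]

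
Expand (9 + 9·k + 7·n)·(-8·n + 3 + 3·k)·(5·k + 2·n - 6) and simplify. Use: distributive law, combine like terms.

159·k·n + 234·n^2 + 360·n - 189·k - 162 + 108·k^2 - 201·k^2·n - 382·k·n^2 + 135·k^3 - 112·n^3

(9 + 9·k + 7·n)·(-8·n + 3 + 3·k)·(5·k + 2·n - 6)
= (-72·n + 27 + 27·k - 72·k·n + 27·k + 27·k^2 - 56·n^2 + 21·n + 21·k·n)·(5·k + 2·n - 6)    [distributive law]
= (-51·n + 27 + 54·k - 51·k·n + 27·k^2 - 56·n^2)·(5·k + 2·n - 6)    [combine like terms]
= -255·k·n - 102·n^2 + 306·n + 135·k + 54·n - 162 + 270·k^2 + 108·k·n - 324·k - 255·k^2·n - 102·k·n^2 + 306·k·n + 135·k^3 + 54·k^2·n - 162·k^2 - 280·k·n^2 - 112·n^3 + 336·n^2    [distributive law]
= 159·k·n + 234·n^2 + 360·n - 189·k - 162 + 108·k^2 - 201·k^2·n - 382·k·n^2 + 135·k^3 - 112·n^3    [combine like terms]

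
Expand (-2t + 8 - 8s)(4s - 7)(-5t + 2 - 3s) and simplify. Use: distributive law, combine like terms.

(-2t + 8 - 8s)(4s - 7)(-5t + 2 - 3s)
= (-8st + 14t + 32s - 56 - 32s^2 + 56s)(-5t + 2 - 3s)    [distributive law]
= (-8st + 14t + 88s - 56 - 32s^2)(-5t + 2 - 3s)    [combine like terms]
= 40st^2 - 16st + 24s^2t - 70t^2 + 28t - 42st - 440st + 176s - 264s^2 + 280t - 112 + 168s + 160s^2t - 64s^2 + 96s^3    [distributive law]
= 40st^2 - 498st + 184s^2t - 70t^2 + 308t + 344s - 328s^2 - 112 + 96s^3    [combine like terms]

40st^2 - 498st + 184s^2t - 70t^2 + 308t + 344s - 328s^2 - 112 + 96s^3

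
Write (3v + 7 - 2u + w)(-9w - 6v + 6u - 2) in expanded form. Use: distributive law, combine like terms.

(3v + 7 - 2u + w)(-9w - 6v + 6u - 2)
= -27vw - 18v^2 + 18uv - 6v - 63w - 42v + 42u - 14 + 18uw + 12uv - 12u^2 + 4u - 9w^2 - 6vw + 6uw - 2w    [distributive law]
= -33vw - 18v^2 + 30uv - 48v - 65w + 46u - 14 + 24uw - 12u^2 - 9w^2    [combine like terms]

-33vw - 18v^2 + 30uv - 48v - 65w + 46u - 14 + 24uw - 12u^2 - 9w^2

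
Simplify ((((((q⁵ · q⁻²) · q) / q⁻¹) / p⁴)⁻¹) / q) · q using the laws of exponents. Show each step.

p⁴q⁻⁵

((((((q⁵ · q⁻²) · q) / q⁻¹) / p⁴)⁻¹) / q) · q
= ((((((q⁵ · q⁻²) · q) / q⁻¹)⁻¹) / ((p⁴)⁻¹)) / q) · q    [power of a quotient]
= ((((((q⁵ · q⁻²) · q)⁻¹) / ((q⁻¹)⁻¹)) / ((p⁴)⁻¹)) / q) · q    [power of a quotient]
= ((((((q⁵ · q⁻²)⁻¹) · (q⁻¹)) / ((q⁻¹)⁻¹)) / ((p⁴)⁻¹)) / q) · q    [power of a product]
= (((((((q⁵)⁻¹) · ((q⁻²)⁻¹)) · (q⁻¹)) / ((q⁻¹)⁻¹)) / ((p⁴)⁻¹)) / q) · q    [power of a product]
= (((((q⁻⁵ · ((q⁻²)⁻¹)) · (q⁻¹)) / ((q⁻¹)⁻¹)) / ((p⁴)⁻¹)) / q) · q    [power of a power]
= (((((q⁻⁵ · q²) · (q⁻¹)) / ((q⁻¹)⁻¹)) / ((p⁴)⁻¹)) / q) · q    [power of a power]
= ((((q⁻³ · (q⁻¹)) / ((q⁻¹)⁻¹)) / ((p⁴)⁻¹)) / q) · q    [product of powers]
= (((q⁻⁴ / ((q⁻¹)⁻¹)) / ((p⁴)⁻¹)) / q) · q    [product of powers]
= (((q⁻⁴ / q) / ((p⁴)⁻¹)) / q) · q    [power of a power]
= ((q⁻⁵ / ((p⁴)⁻¹)) / q) · q    [quotient of powers]
= ((q⁻⁵ / p⁻⁴) / q) · q    [power of a power]
= p⁴q⁻⁵    [quotient of powers; product of powers]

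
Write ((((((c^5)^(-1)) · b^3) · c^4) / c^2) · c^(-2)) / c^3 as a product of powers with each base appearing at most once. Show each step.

((((((c^5)^(-1)) · b^3) · c^4) / c^2) · c^(-2)) / c^3
= ((((c^(-5) · b^3) · c^4) / c^2) · c^(-2)) / c^3    [power of a power]
= b^3c^(-8)    [quotient of powers; product of powers]

b^3c^(-8)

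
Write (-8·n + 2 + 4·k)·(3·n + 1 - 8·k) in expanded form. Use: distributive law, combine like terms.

(-8·n + 2 + 4·k)·(3·n + 1 - 8·k)
= -24·n^2 - 8·n + 64·k·n + 6·n + 2 - 16·k + 12·k·n + 4·k - 32·k^2    [distributive law]
= -24·n^2 - 2·n + 76·k·n + 2 - 12·k - 32·k^2    [combine like terms]

-24·n^2 - 2·n + 76·k·n + 2 - 12·k - 32·k^2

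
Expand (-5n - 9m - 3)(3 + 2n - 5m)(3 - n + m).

-54n - 9n² + 12mn + 10n³ - 17mn² - 38m²n - 45m + 123m² + 45m³ - 27

(-5n - 9m - 3)(3 + 2n - 5m)(3 - n + m)
= (-15n - 10n² + 25mn - 27m - 18mn + 45m² - 9 - 6n + 15m)(3 - n + m)    [distributive law]
= (-21n - 10n² + 7mn - 12m + 45m² - 9)(3 - n + m)    [combine like terms]
= -63n + 21n² - 21mn - 30n² + 10n³ - 10mn² + 21mn - 7mn² + 7m²n - 36m + 12mn - 12m² + 135m² - 45m²n + 45m³ - 27 + 9n - 9m    [distributive law]
= -54n - 9n² + 12mn + 10n³ - 17mn² - 38m²n - 45m + 123m² + 45m³ - 27    [combine like terms]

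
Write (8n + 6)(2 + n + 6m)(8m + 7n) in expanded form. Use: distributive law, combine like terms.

(8n + 6)(2 + n + 6m)(8m + 7n)
= (16n + 8n^2 + 48mn + 12 + 6n + 36m)(8m + 7n)    [distributive law]
= (22n + 8n^2 + 48mn + 12 + 36m)(8m + 7n)    [combine like terms]
= 176mn + 154n^2 + 64mn^2 + 56n^3 + 384m^2n + 336mn^2 + 96m + 84n + 288m^2 + 252mn    [distributive law]
= 428mn + 154n^2 + 400mn^2 + 56n^3 + 384m^2n + 96m + 84n + 288m^2    [combine like terms]

428mn + 154n^2 + 400mn^2 + 56n^3 + 384m^2n + 96m + 84n + 288m^2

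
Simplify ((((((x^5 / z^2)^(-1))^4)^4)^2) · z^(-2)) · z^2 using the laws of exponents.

x^(-160)z^64

((((((x^5 / z^2)^(-1))^4)^4)^2) · z^(-2)) · z^2
= (((((x^5 / z^2)^(-1))^4)^8) · z^(-2)) · z^2    [power of a power]
= ((((x^5 / z^2)^(-1))^32) · z^(-2)) · z^2    [power of a power]
= (((x^5 / z^2)^(-32)) · z^(-2)) · z^2    [power of a power]
= ((((x^5)^(-32)) / ((z^2)^(-32))) · z^(-2)) · z^2    [power of a quotient]
= ((x^(-160) / ((z^2)^(-32))) · z^(-2)) · z^2    [power of a power]
= ((x^(-160) / z^(-64)) · z^(-2)) · z^2    [power of a power]
= x^(-160)z^64    [quotient of powers; product of powers]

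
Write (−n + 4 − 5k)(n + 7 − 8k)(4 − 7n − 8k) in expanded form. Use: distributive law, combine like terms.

17n^2 + 7n^3 − 13kn^2 − 208n + 505kn − 304k^2n + 112 − 492k + 696k^2 − 320k^3

(−n + 4 − 5k)(n + 7 − 8k)(4 − 7n − 8k)
= (−n^2 − 7n + 8kn + 4n + 28 − 32k − 5kn − 35k + 40k^2)(4 − 7n − 8k)    [distributive law]
= (−n^2 − 3n + 3kn + 28 − 67k + 40k^2)(4 − 7n − 8k)    [combine like terms]
= −4n^2 + 7n^3 + 8kn^2 − 12n + 21n^2 + 24kn + 12kn − 21kn^2 − 24k^2n + 112 − 196n − 224k − 268k + 469kn + 536k^2 + 160k^2 − 280k^2n − 320k^3    [distributive law]
= 17n^2 + 7n^3 − 13kn^2 − 208n + 505kn − 304k^2n + 112 − 492k + 696k^2 − 320k^3    [combine like terms]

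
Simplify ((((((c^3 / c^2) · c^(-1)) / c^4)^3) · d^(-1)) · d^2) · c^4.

c^(-8)·d

((((((c^3 / c^2) · c^(-1)) / c^4)^3) · d^(-1)) · d^2) · c^4
= ((((((c^3 / c^2) · c^(-1))^3) / ((c^4)^3)) · d^(-1)) · d^2) · c^4    [power of a quotient]
= ((((((c^3 / c^2)^3) · ((c^(-1))^3)) / ((c^4)^3)) · d^(-1)) · d^2) · c^4    [power of a product]
= (((((((c^3)^3) / ((c^2)^3)) · ((c^(-1))^3)) / ((c^4)^3)) · d^(-1)) · d^2) · c^4    [power of a quotient]
= (((((c^9 / ((c^2)^3)) · ((c^(-1))^3)) / ((c^4)^3)) · d^(-1)) · d^2) · c^4    [power of a power]
= (((((c^9 / c^6) · ((c^(-1))^3)) / ((c^4)^3)) · d^(-1)) · d^2) · c^4    [power of a power]
= ((((c^3 · ((c^(-1))^3)) / ((c^4)^3)) · d^(-1)) · d^2) · c^4    [quotient of powers]
= ((((c^3 · c^(-3)) / ((c^4)^3)) · d^(-1)) · d^2) · c^4    [power of a power]
= (((c^0 / ((c^4)^3)) · d^(-1)) · d^2) · c^4    [product of powers]
= (((c^0 / c^12) · d^(-1)) · d^2) · c^4    [power of a power]
= ((c^(-12) · d^(-1)) · d^2) · c^4    [quotient of powers]
= c^(-8)·d    [product of powers]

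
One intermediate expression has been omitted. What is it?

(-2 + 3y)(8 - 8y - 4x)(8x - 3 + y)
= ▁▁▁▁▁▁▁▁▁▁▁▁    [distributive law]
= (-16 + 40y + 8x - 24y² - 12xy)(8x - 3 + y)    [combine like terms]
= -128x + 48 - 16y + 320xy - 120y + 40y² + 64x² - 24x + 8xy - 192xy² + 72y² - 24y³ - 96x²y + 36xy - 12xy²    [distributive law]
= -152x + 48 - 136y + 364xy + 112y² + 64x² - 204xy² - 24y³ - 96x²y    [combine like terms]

After distributive law, the bracketed line is:

(-16 + 16y + 8x + 24y - 24y² - 12xy)(8x - 3 + y)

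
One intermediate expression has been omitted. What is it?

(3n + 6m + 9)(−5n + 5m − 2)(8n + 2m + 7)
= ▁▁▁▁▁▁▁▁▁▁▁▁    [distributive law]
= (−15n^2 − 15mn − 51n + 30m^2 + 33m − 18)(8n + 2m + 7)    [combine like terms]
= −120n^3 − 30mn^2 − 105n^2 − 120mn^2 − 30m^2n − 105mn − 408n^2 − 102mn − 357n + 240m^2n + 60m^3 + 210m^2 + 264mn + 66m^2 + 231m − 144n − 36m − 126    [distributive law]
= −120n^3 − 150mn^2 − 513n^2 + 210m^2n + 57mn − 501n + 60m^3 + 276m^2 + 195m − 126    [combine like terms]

After distributive law, the bracketed line is:

(−15n^2 + 15mn − 6n − 30mn + 30m^2 − 12m − 45n + 45m − 18)(8n + 2m + 7)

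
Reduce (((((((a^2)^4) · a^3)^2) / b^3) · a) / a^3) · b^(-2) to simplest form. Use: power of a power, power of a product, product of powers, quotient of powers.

a^20b^(-5)

(((((((a^2)^4) · a^3)^2) / b^3) · a) / a^3) · b^(-2)
= (((((((a^2)^4)^2) · ((a^3)^2)) / b^3) · a) / a^3) · b^(-2)    [power of a product]
= ((((((a^2)^8) · ((a^3)^2)) / b^3) · a) / a^3) · b^(-2)    [power of a power]
= ((((a^16 · ((a^3)^2)) / b^3) · a) / a^3) · b^(-2)    [power of a power]
= ((((a^16 · a^6) / b^3) · a) / a^3) · b^(-2)    [power of a power]
= (((a^22 / b^3) · a) / a^3) · b^(-2)    [product of powers]
= a^20b^(-5)    [quotient of powers; product of powers]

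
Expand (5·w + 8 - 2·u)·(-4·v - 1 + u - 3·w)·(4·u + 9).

(5·w + 8 - 2·u)·(-4·v - 1 + u - 3·w)·(4·u + 9)
= (-20·v·w - 5·w + 5·u·w - 15·w^2 - 32·v - 8 + 8·u - 24·w + 8·u·v + 2·u - 2·u^2 + 6·u·w)·(4·u + 9)    [distributive law]
= (-20·v·w - 29·w + 11·u·w - 15·w^2 - 32·v - 8 + 10·u + 8·u·v - 2·u^2)·(4·u + 9)    [combine like terms]
= -80·u·v·w - 180·v·w - 116·u·w - 261·w + 44·u^2·w + 99·u·w - 60·u·w^2 - 135·w^2 - 128·u·v - 288·v - 32·u - 72 + 40·u^2 + 90·u + 32·u^2·v + 72·u·v - 8·u^3 - 18·u^2    [distributive law]
= -80·u·v·w - 180·v·w - 17·u·w - 261·w + 44·u^2·w - 60·u·w^2 - 135·w^2 - 56·u·v - 288·v + 58·u - 72 + 22·u^2 + 32·u^2·v - 8·u^3    [combine like terms]

-80·u·v·w - 180·v·w - 17·u·w - 261·w + 44·u^2·w - 60·u·w^2 - 135·w^2 - 56·u·v - 288·v + 58·u - 72 + 22·u^2 + 32·u^2·v - 8·u^3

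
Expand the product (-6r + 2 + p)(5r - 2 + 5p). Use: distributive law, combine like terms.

-30r^2 + 22r - 25pr - 4 + 8p + 5p^2

(-6r + 2 + p)(5r - 2 + 5p)
= -30r^2 + 12r - 30pr + 10r - 4 + 10p + 5pr - 2p + 5p^2    [distributive law]
= -30r^2 + 22r - 25pr - 4 + 8p + 5p^2    [combine like terms]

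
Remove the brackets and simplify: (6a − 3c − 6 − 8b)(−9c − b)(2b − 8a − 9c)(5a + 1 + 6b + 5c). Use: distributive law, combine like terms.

−438a^2bc − 3216abc − 3914ab^2c − 4755abc^2 + 2160a^3c − 1728a^2c + 3510a^2c^2 − 4320ac^2 + 135ac^3 − 92a^2b^2 − 304ab^2 − 376ab^3 + 240a^3b − 192a^2b − 3267bc^2 − 3336b^2c^2 − 4563bc^3 − 2673c^3 − 1215c^4 + 462b^2c + 548b^3c + 54bc − 432ac − 486c^2 + 12b^2 + 88b^3 − 48ab + 96b^4

(6a − 3c − 6 − 8b)(−9c − b)(2b − 8a − 9c)(5a + 1 + 6b + 5c)
= (−54ac − 6ab + 27c^2 + 3bc + 54c + 6b + 72bc + 8b^2)(2b − 8a − 9c)(5a + 1 + 6b + 5c)    [distributive law]
= (−54ac − 6ab + 27c^2 + 75bc + 54c + 6b + 8b^2)(2b − 8a − 9c)(5a + 1 + 6b + 5c)    [combine like terms]
= (−108abc + 432a^2c + 486ac^2 − 12ab^2 + 48a^2b + 54abc + 54bc^2 − 216ac^2 − 243c^3 + 150b^2c − 600abc − 675bc^2 + 108bc − 432ac − 486c^2 + 12b^2 − 48ab − 54bc + 16b^3 − 64ab^2 − 72b^2c)(5a + 1 + 6b + 5c)    [distributive law]
= (−654abc + 432a^2c + 270ac^2 − 76ab^2 + 48a^2b − 621bc^2 − 243c^3 + 78b^2c + 54bc − 432ac − 486c^2 + 12b^2 − 48ab + 16b^3)(5a + 1 + 6b + 5c)    [combine like terms]
= −3270a^2bc − 654abc − 3924ab^2c − 3270abc^2 + 2160a^3c + 432a^2c + 2592a^2bc + 2160a^2c^2 + 1350a^2c^2 + 270ac^2 + 1620abc^2 + 1350ac^3 − 380a^2b^2 − 76ab^2 − 456ab^3 − 380ab^2c + 240a^3b + 48a^2b + 288a^2b^2 + 240a^2bc − 3105abc^2 − 621bc^2 − 3726b^2c^2 − 3105bc^3 − 1215ac^3 − 243c^3 − 1458bc^3 − 1215c^4 + 390ab^2c + 78b^2c + 468b^3c + 390b^2c^2 + 270abc + 54bc + 324b^2c + 270bc^2 − 2160a^2c − 432ac − 2592abc − 2160ac^2 − 2430ac^2 − 486c^2 − 2916bc^2 − 2430c^3 + 60ab^2 + 12b^2 + 72b^3 + 60b^2c − 240a^2b − 48ab − 288ab^2 − 240abc + 80ab^3 + 16b^3 + 96b^4 + 80b^3c    [distributive law]
= −438a^2bc − 3216abc − 3914ab^2c − 4755abc^2 + 2160a^3c − 1728a^2c + 3510a^2c^2 − 4320ac^2 + 135ac^3 − 92a^2b^2 − 304ab^2 − 376ab^3 + 240a^3b − 192a^2b − 3267bc^2 − 3336b^2c^2 − 4563bc^3 − 2673c^3 − 1215c^4 + 462b^2c + 548b^3c + 54bc − 432ac − 486c^2 + 12b^2 + 88b^3 − 48ab + 96b^4    [combine like terms]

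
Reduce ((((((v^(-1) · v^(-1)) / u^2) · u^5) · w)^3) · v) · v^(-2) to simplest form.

u^9·v^(-7)·w^3

((((((v^(-1) · v^(-1)) / u^2) · u^5) · w)^3) · v) · v^(-2)
= ((((((v^(-1) · v^(-1)) / u^2) · u^5)^3) · (w^3)) · v) · v^(-2)    [power of a product]
= ((((((v^(-1) · v^(-1)) / u^2)^3) · ((u^5)^3)) · (w^3)) · v) · v^(-2)    [power of a product]
= ((((((v^(-1) · v^(-1))^3) / ((u^2)^3)) · ((u^5)^3)) · (w^3)) · v) · v^(-2)    [power of a quotient]
= (((((((v^(-1))^3) · ((v^(-1))^3)) / ((u^2)^3)) · ((u^5)^3)) · (w^3)) · v) · v^(-2)    [power of a product]
= (((((v^(-3) · ((v^(-1))^3)) / ((u^2)^3)) · ((u^5)^3)) · (w^3)) · v) · v^(-2)    [power of a power]
= (((((v^(-3) · v^(-3)) / ((u^2)^3)) · ((u^5)^3)) · (w^3)) · v) · v^(-2)    [power of a power]
= ((((v^(-6) / ((u^2)^3)) · ((u^5)^3)) · (w^3)) · v) · v^(-2)    [product of powers]
= ((((v^(-6) / u^6) · ((u^5)^3)) · (w^3)) · v) · v^(-2)    [power of a power]
= ((((v^(-6) / u^6) · u^15) · (w^3)) · v) · v^(-2)    [power of a power]
= u^9·v^(-7)·w^3    [quotient of powers; product of powers]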